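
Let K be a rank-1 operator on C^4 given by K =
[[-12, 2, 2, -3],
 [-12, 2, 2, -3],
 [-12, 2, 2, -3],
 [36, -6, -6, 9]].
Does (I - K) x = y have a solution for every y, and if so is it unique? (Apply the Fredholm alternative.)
(I - K) is singular (det(I - K) = 0, i.e. 1 ∈ sigma(K)). (I - K) x = y is solvable iff y ⊥ ker((I - K)^*) = span{(-12, 2, 2, -3)}, i.e. iff -12y_1 + 2y_2 + 2y_3 - 3y_4 = 0. When solvable, the solutions are x = y + c·(1, 1, 1, -3), c arbitrary (ker(I - K) = span{(1, 1, 1, -3)}, dimension 1).

K has rank 1, so it is an outer product K = u v^T: every row of K is a multiple of one row vector. Reading off the entries, u = (1, 1, 1, -3) and v = (-12, 2, 2, -3) (row i of K equals u_i·v^T). A rank-one matrix u v^T satisfies K u = u (v·u) and kills the (3)-dimensional subspace v^⊥, so its characteristic polynomial is lambda^3 (lambda - v·u) with v·u = tr K = 1. Hence the eigenvalues of I - K are 1 (multiplicity 3) and 1 - (1) = 0, so det(I - K) = 0. (Direct check: I - K =
[[13, -2, -2, 3],
 [12, -1, -2, 3],
 [12, -2, -1, 3],
 [-36, 6, 6, -8]]
has determinant 0.) So 1 is an eigenvalue of K and (I - K) is not invertible. The finite-dimensional Fredholm alternative says: either (I - K) is invertible, or ker(I - K) ≠ {0} and then range(I - K) = ker((I - K)^*)^⊥, with dim ker(I - K) = dim ker((I - K)^*). We are in the second case, so we need both kernels. Kernel of I - K: (I - K) u = u - u (v·u) = u - u = 0, so ker(I - K) = span{u} = span{(1, 1, 1, -3)} (it is exactly 1-dimensional because rank(I - K) = 3). Kernel of the adjoint: K is real, so (I - K)^* = I - K^T = I - v u^T, and (I - v u^T) v = v - v (u·v) = 0; hence ker((I - K)^*) = span{v} = span{(-12, 2, 2, -3)}. Therefore (I - K) x = y is solvable iff <y, v> = 0, i.e. iff -12y_1 + 2y_2 + 2y_3 - 3y_4 = 0. When this holds, K y = u (v·y) = 0, so (I - K) y = y and x = y is a particular solution; the full solution set is the line x = y + c·u = y + c·(1, 1, 1, -3), c ∈ C.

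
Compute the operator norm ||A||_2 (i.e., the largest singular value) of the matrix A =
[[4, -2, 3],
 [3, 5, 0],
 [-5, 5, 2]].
||A||_2 ≈ 8.3761 (= sqrt(largest eigenvalue of A^T A))

||A||_2 = sigma_max(A) = sqrt(lambda_max(A^T A)). Form the symmetric matrix M = A^T A =
[[50, -18, 2],
 [-18, 54, 4],
 [2, 4, 13]].
Its characteristic polynomial (trace, sum of principal 2x2 minors, determinant of M give the coefficients) is
  p(λ) = det(λ I - M) = λ^3 - 117λ^2 + 3708λ - 29584.
No integer candidate from the rational root theorem (±divisors of 29584) is a root, so the roots are irrational. The cubic discriminant is Δ = 2148238800 > 0, so there are three distinct real roots. p(12) = -208 and p(13) = 1044 have opposite signs, so a root lies in (12, 13); Newton's method refines it to λ ≈ 12.1577. p(34) = 540 and p(35) = -254 have opposite signs, so a root lies in (34, 35); Newton's method refines it to λ ≈ 34.6837. p(70) = -324 and p(71) = 1798 have opposite signs, so a root lies in (70, 71); Newton's method refines it to λ ≈ 70.1586. Check (Vieta): the three roots sum to 117, matching tr M = 117.
So the eigenvalues of A^T A are ≈ 12.1577, 34.6837, 70.1586 (all ≥ 0, as they must be for A^T A). The largest is λ_max ≈ 70.1586, hence ||A||_2 = sqrt(λ_max) ≈ 8.3761.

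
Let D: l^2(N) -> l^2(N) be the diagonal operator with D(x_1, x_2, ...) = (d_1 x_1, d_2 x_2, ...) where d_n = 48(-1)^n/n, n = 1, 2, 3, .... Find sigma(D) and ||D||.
sigma(D) = {48(-1)^n/n : n ≥ 1} ∪ {0}; ||D|| = 48

A bounded diagonal operator on l^2 with diagonal entries d_n has spectrum equal to the closure of {d_n : n ≥ 1}: every d_n is an eigenvalue (with eigenvector e_n), so {d_n} ⊂ sigma(D); the spectrum is closed, so its closure is too; and for lambda not in the closure, (D - lambda I) has bounded inverse (the diagonal entries 1/(d_n - lambda) are bounded). For our sequence d_n = 48(-1)^n/n, n = 1, 2, 3, ...:
  - {d_n} = {48(-1)^n/n : n ≥ 1}; the only limit point is 0
  - closure = {48(-1)^n/n : n ≥ 1} ∪ {0}
For the norm: a diagonal operator has ||D|| = sup_n |d_n|. Here |d_n| = 48/n is decreasing, so sup_n |d_n| = |d_1| = 48. So ||D|| = 48.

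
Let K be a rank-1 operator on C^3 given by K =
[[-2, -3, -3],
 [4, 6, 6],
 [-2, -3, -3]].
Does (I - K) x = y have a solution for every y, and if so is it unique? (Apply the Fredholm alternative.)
(I - K) is singular (det(I - K) = 0, i.e. 1 ∈ sigma(K)). (I - K) x = y is solvable iff y ⊥ ker((I - K)^*) = span{(-2, -3, -3)}, i.e. iff -2y_1 - 3y_2 - 3y_3 = 0. When solvable, the solutions are x = y + c·(1, -2, 1), c arbitrary (ker(I - K) = span{(1, -2, 1)}, dimension 1).

K has rank 1, so it is an outer product K = u v^T: every row of K is a multiple of one row vector. Reading off the entries, u = (1, -2, 1) and v = (-2, -3, -3) (row i of K equals u_i·v^T). A rank-one matrix u v^T satisfies K u = u (v·u) and kills the (2)-dimensional subspace v^⊥, so its characteristic polynomial is lambda^2 (lambda - v·u) with v·u = tr K = 1. Hence the eigenvalues of I - K are 1 (multiplicity 2) and 1 - (1) = 0, so det(I - K) = 0. (Direct check: I - K =
[[3, 3, 3],
 [-4, -5, -6],
 [2, 3, 4]]
has determinant 0.) So 1 is an eigenvalue of K and (I - K) is not invertible. The finite-dimensional Fredholm alternative says: either (I - K) is invertible, or ker(I - K) ≠ {0} and then range(I - K) = ker((I - K)^*)^⊥, with dim ker(I - K) = dim ker((I - K)^*). We are in the second case, so we need both kernels. Kernel of I - K: (I - K) u = u - u (v·u) = u - u = 0, so ker(I - K) = span{u} = span{(1, -2, 1)} (it is exactly 1-dimensional because rank(I - K) = 2). Kernel of the adjoint: K is real, so (I - K)^* = I - K^T = I - v u^T, and (I - v u^T) v = v - v (u·v) = 0; hence ker((I - K)^*) = span{v} = span{(-2, -3, -3)}. Therefore (I - K) x = y is solvable iff <y, v> = 0, i.e. iff -2y_1 - 3y_2 - 3y_3 = 0. When this holds, K y = u (v·y) = 0, so (I - K) y = y and x = y is a particular solution; the full solution set is the line x = y + c·u = y + c·(1, -2, 1), c ∈ C.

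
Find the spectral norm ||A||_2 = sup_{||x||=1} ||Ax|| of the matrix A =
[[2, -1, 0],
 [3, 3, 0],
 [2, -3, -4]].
||A||_2 ≈ 5.5895 (= sqrt(largest eigenvalue of A^T A))

||A||_2 = sigma_max(A) = sqrt(lambda_max(A^T A)). Form the symmetric matrix M = A^T A =
[[17, 1, -8],
 [1, 19, 12],
 [-8, 12, 16]].
Its characteristic polynomial (trace, sum of principal 2x2 minors, determinant of M give the coefficients) is
  p(λ) = det(λ I - M) = λ^3 - 52λ^2 + 690λ - 1296.
No integer candidate from the rational root theorem (±divisors of 1296) is a root, so the roots are irrational. The cubic discriminant is Δ = 36085536 > 0, so there are three distinct real roots. p(2) = -116 and p(3) = 333 have opposite signs, so a root lies in (2, 3); Newton's method refines it to λ ≈ 2.2402. p(18) = 108 and p(19) = -99 have opposite signs, so a root lies in (18, 19); Newton's method refines it to λ ≈ 18.5175. p(31) = -87 and p(32) = 304 have opposite signs, so a root lies in (31, 32); Newton's method refines it to λ ≈ 31.2423. Check (Vieta): the three roots sum to 52, matching tr M = 52.
So the eigenvalues of A^T A are ≈ 2.2402, 18.5175, 31.2423 (all ≥ 0, as they must be for A^T A). The largest is λ_max ≈ 31.2423, hence ||A||_2 = sqrt(λ_max) ≈ 5.5895.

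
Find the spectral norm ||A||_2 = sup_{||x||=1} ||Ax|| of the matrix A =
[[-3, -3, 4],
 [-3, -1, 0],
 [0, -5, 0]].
||A||_2 ≈ 7.0173 (= sqrt(largest eigenvalue of A^T A))

||A||_2 = sigma_max(A) = sqrt(lambda_max(A^T A)). Form the symmetric matrix M = A^T A =
[[18, 12, -12],
 [12, 35, -12],
 [-12, -12, 16]].
Its characteristic polynomial (trace, sum of principal 2x2 minors, determinant of M give the coefficients) is
  p(λ) = det(λ I - M) = λ^3 - 69λ^2 + 1046λ - 3600.
No integer candidate from the rational root theorem (±divisors of 3600) is a root, so the roots are irrational. The cubic discriminant is Δ = 227730532 > 0, so there are three distinct real roots. p(4) = -456 and p(5) = 30 have opposite signs, so a root lies in (4, 5); Newton's method refines it to λ ≈ 4.931. p(14) = 264 and p(15) = -60 have opposite signs, so a root lies in (14, 15); Newton's method refines it to λ ≈ 14.826. p(49) = -366 and p(50) = 1200 have opposite signs, so a root lies in (49, 50); Newton's method refines it to λ ≈ 49.243. Check (Vieta): the three roots sum to 69, matching tr M = 69.
So the eigenvalues of A^T A are ≈ 4.931, 14.826, 49.243 (all ≥ 0, as they must be for A^T A). The largest is λ_max ≈ 49.243, hence ||A||_2 = sqrt(λ_max) ≈ 7.0173.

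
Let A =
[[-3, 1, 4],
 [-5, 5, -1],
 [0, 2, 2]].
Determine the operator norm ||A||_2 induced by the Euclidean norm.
||A||_2 ≈ 7.8325 (= sqrt(largest eigenvalue of A^T A))

||A||_2 = sigma_max(A) = sqrt(lambda_max(A^T A)). Form the symmetric matrix M = A^T A =
[[34, -28, -7],
 [-28, 30, 3],
 [-7, 3, 21]].
Its characteristic polynomial (trace, sum of principal 2x2 minors, determinant of M give the coefficients) is
  p(λ) = det(λ I - M) = λ^3 - 85λ^2 + 1522λ - 4356.
No integer candidate from the rational root theorem (±divisors of 4356) is a root, so the roots are irrational. The cubic discriminant is Δ = 1564653396 > 0, so there are three distinct real roots. p(3) = -528 and p(4) = 436 have opposite signs, so a root lies in (3, 4); Newton's method refines it to λ ≈ 3.5285. p(20) = 84 and p(21) = -618 have opposite signs, so a root lies in (20, 21); Newton's method refines it to λ ≈ 20.1233. p(61) = -818 and p(62) = 1596 have opposite signs, so a root lies in (61, 62); Newton's method refines it to λ ≈ 61.3482. Check (Vieta): the three roots sum to 85, matching tr M = 85.
So the eigenvalues of A^T A are ≈ 3.5285, 20.1233, 61.3482 (all ≥ 0, as they must be for A^T A). The largest is λ_max ≈ 61.3482, hence ||A||_2 = sqrt(λ_max) ≈ 7.8325.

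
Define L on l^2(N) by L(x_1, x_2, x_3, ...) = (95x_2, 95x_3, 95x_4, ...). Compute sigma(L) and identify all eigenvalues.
sigma(L) = closed disk {z in C : |z| ≤ 95}; sigma_p(L) = open disk {z in C : |z| < 95}

Note L = 95·V where V is the unit left shift (V x)_k = x_{k+1}; so sigma(L) = 95·sigma(V) and ||L|| = 95||V||. ||L x||^2 = 9025sum_{k≥2} |x_k|^2 ≤ 9025||x||^2, with equality on {x : x_1 = 0}, so ||L|| = 95. For any lambda with |lambda| < 95, set r = lambda/95 (|r| < 1); the vector x = (1, r, r^2, ...) is in l^2 and satisfies L x = 95(r, r^2, ...) = lambda x, so lambda is an eigenvalue. On the boundary |lambda| = 95 the geometric series diverges, so no l^2 eigenvector exists, but these lambda lie in the approximate point spectrum. Hence sigma(L) is the closed disk of radius 95 and sigma_p(L) is the open disk.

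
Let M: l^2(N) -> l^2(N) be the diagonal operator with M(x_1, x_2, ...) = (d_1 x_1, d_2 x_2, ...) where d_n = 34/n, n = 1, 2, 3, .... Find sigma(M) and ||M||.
sigma(M) = {34/n : n ≥ 1} ∪ {0}; ||M|| = 34

A bounded diagonal operator on l^2 with diagonal entries d_n has spectrum equal to the closure of {d_n : n ≥ 1}: every d_n is an eigenvalue (with eigenvector e_n), so {d_n} ⊂ sigma(M); the spectrum is closed, so its closure is too; and for lambda not in the closure, (M - lambda I) has bounded inverse (the diagonal entries 1/(d_n - lambda) are bounded). For our sequence d_n = 34/n, n = 1, 2, 3, ...:
  - {d_n} = {34/n : n ≥ 1}; the only limit point is 0
  - closure = {34/n : n ≥ 1} ∪ {0}
For the norm: a diagonal operator has ||M|| = sup_n |d_n|. Here d_n = 34/n is positive and decreasing, so sup_n |d_n| = d_1 = 34. So ||M|| = 34.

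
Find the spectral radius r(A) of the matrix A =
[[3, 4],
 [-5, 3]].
r(A) = sqrt(29) ≈ 5.3852

The eigenvalues of A are the roots of its characteristic polynomial. With M = A (coefficients from the trace and determinant):
  p(λ) = det(λ I - M) = λ^2 - 6λ + 29.
For λ^2 - 6λ + 29 the discriminant is -80. It is negative, so the roots are the complex-conjugate pair λ = 3 ± (sqrt(80)/2) i ≈ 3 ± 4.4721i. For a conjugate pair the product of the roots equals the constant term, so |λ|^2 = 29 and |λ| = sqrt(29) ≈ 5.3852.
Thus the eigenvalues (to 4 decimals) are 3 ± 4.4721i (modulus 5.3852). The spectral radius is the largest modulus: r(A) = sqrt(29) ≈ 5.3852. (Cross-check: r(A) ≤ ||A||_2 ≈ 5.9083; equality holds whenever A is normal, though it can also hold for some non-normal A.)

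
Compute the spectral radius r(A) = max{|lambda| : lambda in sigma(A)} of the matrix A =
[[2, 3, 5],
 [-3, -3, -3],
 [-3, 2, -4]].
r(A) ≈ 4.6735

The eigenvalues of A are the roots of its characteristic polynomial. With M = A (coefficients from the trace, the sum of principal 2x2 minors, and det A):
  p(λ) = det(λ I - M) = λ^3 + 5λ^2 + 28λ + 48.
No integer candidate from the rational root theorem (±divisors of 48) is a root, so the roots are irrational. The cubic discriminant is Δ = -33456 < 0, so there is one real root and a complex-conjugate pair. p(-3) = -18 and p(-2) = 4 have opposite signs, so a root lies in (-3, -2); Newton's method refines it to λ ≈ -2.1977. Dividing out (λ - (-2.1977)) leaves approximately λ^2 + 2.8023λ + 21.8414. For λ^2 + 2.8023λ + 21.8414 the discriminant is -79.5125. It is negative, so the remaining roots are the complex-conjugate pair λ ≈ -1.4012 ± 4.4585i. Their product equals the constant term, so |λ|^2 ≈ 21.8414 and |λ| ≈ 4.6735.
Thus the eigenvalues (to 4 decimals) are -2.1977 (modulus 2.1977); -1.4012 ± 4.4585i (modulus 4.6735). The spectral radius is the largest modulus: r(A) ≈ 4.6735. (Cross-check: r(A) ≤ ||A||_2 ≈ 8.7298; equality holds whenever A is normal, though it can also hold for some non-normal A.)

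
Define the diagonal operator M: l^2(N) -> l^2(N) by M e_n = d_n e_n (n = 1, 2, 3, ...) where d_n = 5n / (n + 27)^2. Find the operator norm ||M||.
||M|| = 5/108 (attained at n = 27)

For M diagonal, ||M|| = sup_n |d_n|. Treat f(x) = 5x / (x + 27)^2 for real x > 0. By the quotient rule, f'(x) = 5(27 - x)/(x + 27)^3, which is positive for x < 27 and negative for x > 27. So f has a unique maximum at x = 27, and since 27 is a positive integer, the supremum over n ≥ 1 is attained at n = 27: d_27 = 5·27/(27 + 27)^2 = 5·27/2916 = 5/108. Hence ||M|| = 5/108.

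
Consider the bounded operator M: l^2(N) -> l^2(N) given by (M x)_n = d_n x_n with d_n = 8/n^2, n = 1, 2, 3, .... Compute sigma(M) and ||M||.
sigma(M) = {8/n^2 : n ≥ 1} ∪ {0}; ||M|| = 8

A bounded diagonal operator on l^2 with diagonal entries d_n has spectrum equal to the closure of {d_n : n ≥ 1}: every d_n is an eigenvalue (with eigenvector e_n), so {d_n} ⊂ sigma(M); the spectrum is closed, so its closure is too; and for lambda not in the closure, (M - lambda I) has bounded inverse (the diagonal entries 1/(d_n - lambda) are bounded). For our sequence d_n = 8/n^2, n = 1, 2, 3, ...:
  - {d_n} = {8/n^2 : n ≥ 1}; the only limit point is 0
  - closure = {8/n^2 : n ≥ 1} ∪ {0}
For the norm: a diagonal operator has ||M|| = sup_n |d_n|. Here d_n = 8/n^2 is positive and decreasing, so sup_n |d_n| = d_1 = 8. So ||M|| = 8.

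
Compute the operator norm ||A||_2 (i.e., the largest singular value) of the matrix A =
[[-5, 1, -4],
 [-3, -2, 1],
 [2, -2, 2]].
||A||_2 ≈ 7.3244 (= sqrt(largest eigenvalue of A^T A))

||A||_2 = sigma_max(A) = sqrt(lambda_max(A^T A)). Form the symmetric matrix M = A^T A =
[[38, -3, 21],
 [-3, 9, -10],
 [21, -10, 21]].
Its characteristic polynomial (trace, sum of principal 2x2 minors, determinant of M give the coefficients) is
  p(λ) = det(λ I - M) = λ^3 - 68λ^2 + 779λ - 484.
No integer candidate from the rational root theorem (±divisors of 484) is a root, so the roots are irrational. The cubic discriminant is Δ = 761543028 > 0, so there are three distinct real roots. p(0) = -484 and p(1) = 228 have opposite signs, so a root lies in (0, 1); Newton's method refines it to λ ≈ 0.6588. p(13) = 348 and p(14) = -162 have opposite signs, so a root lies in (13, 14); Newton's method refines it to λ ≈ 13.6937. p(53) = -1332 and p(54) = 758 have opposite signs, so a root lies in (53, 54); Newton's method refines it to λ ≈ 53.6474. Check (Vieta): the three roots sum to 68, matching tr M = 68.
So the eigenvalues of A^T A are ≈ 0.6588, 13.6937, 53.6474 (all ≥ 0, as they must be for A^T A). The largest is λ_max ≈ 53.6474, hence ||A||_2 = sqrt(λ_max) ≈ 7.3244.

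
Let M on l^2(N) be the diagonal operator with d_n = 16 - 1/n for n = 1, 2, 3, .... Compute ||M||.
||M|| = 16

For a diagonal operator on l^2 with entries d_n, ||M|| = sup_n |d_n|. Here d_1 = 15, d_2 = 31/2, ..., and d_n = 16 - 1/n increases monotonically toward 16. All terms lie in [15, 16), so |d_n| = d_n and the supremum is the limit 16, which is not attained by any individual d_n. Hence ||M|| = 16.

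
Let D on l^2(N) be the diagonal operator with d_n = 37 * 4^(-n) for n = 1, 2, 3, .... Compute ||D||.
||D|| = 37/4 (attained at n = 1)

For D diagonal, ||D|| = sup_n |d_n|. The sequence d_n = 37 * 4^(-n) is positive and strictly decreasing (ratio 4^(-1) < 1), so the supremum is d_1 = 37/4. Hence ||D|| = 37/4.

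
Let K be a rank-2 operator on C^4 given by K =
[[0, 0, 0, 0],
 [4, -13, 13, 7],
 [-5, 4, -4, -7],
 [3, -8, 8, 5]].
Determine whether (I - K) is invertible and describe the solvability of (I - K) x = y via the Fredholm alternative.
(I - K) is invertible (det(I - K) = 40 ≠ 0), so for every y in C^4 the equation (I - K) x = y has a unique solution.

K has rank 2 and factors as K = U V^T = u1 v1^T + u2 v2^T with u1 = (0, 2, 1, 1), v1 = (-1, -2, 2, -1), u2 = (0, 3, -2, 2), v2 = (2, -3, 3, 3) (multiplying out reproduces the displayed K). The nonzero eigenvalues of U V^T coincide with those of the 2 x 2 matrix G = V^T U = [[v1·u1, v1·u2], [v2·u1, v2·u2]] = [[-3, -12], [0, -9]], and by the Sylvester determinant identity det(I_4 - U V^T) = det(I_2 - V^T U) = det([[4, 12], [0, 10]]) = (4)(10) - (12)(0) = 40. (Direct check: I - K =
[[1, 0, 0, 0],
 [-4, 14, -13, -7],
 [5, -4, 5, 7],
 [-3, 8, -8, -4]]
has determinant 40.) The finite-dimensional Fredholm alternative says: either (I - K) is invertible, or ker(I - K) ≠ {0} and then range(I - K) = ker((I - K)^*)^⊥, with dim ker(I - K) = dim ker((I - K)^*). Since det(I - K) ≠ 0, 1 is not an eigenvalue of K and ker(I - K) = {0}, so we are in the first case: for every y there is a unique x = (I - K)^(-1) y. (Explicitly, by the Woodbury identity, (I - U V^T)^(-1) = I + U (I_2 - G)^(-1) V^T.)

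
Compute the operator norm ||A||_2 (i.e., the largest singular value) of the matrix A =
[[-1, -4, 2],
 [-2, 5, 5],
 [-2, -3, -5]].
||A||_2 ≈ 9.1701 (= sqrt(largest eigenvalue of A^T A))

||A||_2 = sigma_max(A) = sqrt(lambda_max(A^T A)). Form the symmetric matrix M = A^T A =
[[9, 0, -2],
 [0, 50, 32],
 [-2, 32, 54]].
Its characteristic polynomial (trace, sum of principal 2x2 minors, determinant of M give the coefficients) is
  p(λ) = det(λ I - M) = λ^3 - 113λ^2 + 2608λ - 14884.
No integer candidate from the rational root theorem (±divisors of 14884) is a root, so the roots are irrational. The cubic discriminant is Δ = 2964507712 > 0, so there are three distinct real roots. p(8) = -740 and p(9) = 164 have opposite signs, so a root lies in (8, 9); Newton's method refines it to λ ≈ 8.8033. p(20) = 76 and p(21) = -688 have opposite signs, so a root lies in (20, 21); Newton's method refines it to λ ≈ 20.1059. p(84) = -436 and p(85) = 4496 have opposite signs, so a root lies in (84, 85); Newton's method refines it to λ ≈ 84.0907. Check (Vieta): the three roots sum to 113, matching tr M = 113.
So the eigenvalues of A^T A are ≈ 8.8033, 20.1059, 84.0907 (all ≥ 0, as they must be for A^T A). The largest is λ_max ≈ 84.0907, hence ||A||_2 = sqrt(λ_max) ≈ 9.1701.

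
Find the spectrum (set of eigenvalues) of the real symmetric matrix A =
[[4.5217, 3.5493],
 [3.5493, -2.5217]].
sigma(A) ≈ {-4, 6}

A is real symmetric, so its spectrum consists of real eigenvalues. Expanding the characteristic polynomial of the displayed matrix gives
  det(λ I - A) = p(λ) = λ^2 + (-2)λ + (-24).
Solving p(λ) = 0 yields eigenvalues ≈ -4, 6. (A is shown rounded to 4 decimals, so these recover the underlying integer eigenvalues to within that precision.)
Verification: the trace of A = 2 equals the sum of eigenvalues 2, and det(A) ≈ -23.9999 matches the eigenvalue product -24.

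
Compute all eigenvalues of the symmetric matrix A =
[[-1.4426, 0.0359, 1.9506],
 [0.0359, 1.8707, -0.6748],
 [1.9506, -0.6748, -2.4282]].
sigma(A) ≈ {-4, 0, 2}

A is real symmetric, so its spectrum consists of real eigenvalues. Expanding the characteristic polynomial of the displayed matrix gives
  det(λ I - A) = p(λ) = λ^3 + (2)λ^2 + (-8)λ + (0).
Solving p(λ) = 0 yields eigenvalues ≈ -4, 0, 2. (A is shown rounded to 4 decimals, so these recover the underlying integer eigenvalues to within that precision.)
Verification: the trace of A = -2 equals the sum of eigenvalues -2, and det(A) ≈ 0.0007 matches the eigenvalue product 0.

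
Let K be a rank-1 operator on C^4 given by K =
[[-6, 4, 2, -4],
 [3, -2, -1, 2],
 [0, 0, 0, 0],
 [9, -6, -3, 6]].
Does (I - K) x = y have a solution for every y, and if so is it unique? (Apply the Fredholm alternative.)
(I - K) is invertible (det(I - K) = 3 ≠ 0), so for every y in C^4 the equation (I - K) x = y has a unique solution.

K has rank 1, so it is an outer product K = u v^T: every row of K is a multiple of one row vector. Reading off the entries, u = (-2, 1, 0, 3) and v = (3, -2, -1, 2) (row i of K equals u_i·v^T). A rank-one matrix u v^T satisfies K u = u (v·u) and kills the (3)-dimensional subspace v^⊥, so its characteristic polynomial is lambda^3 (lambda - v·u) with v·u = tr K = -2. Hence the eigenvalues of I - K are 1 (multiplicity 3) and 1 - (-2) = 3, so det(I - K) = 3. (Direct check: I - K =
[[7, -4, -2, 4],
 [-3, 3, 1, -2],
 [0, 0, 1, 0],
 [-9, 6, 3, -5]]
has determinant 3.) The finite-dimensional Fredholm alternative says: either (I - K) is invertible, or ker(I - K) ≠ {0} and then range(I - K) = ker((I - K)^*)^⊥, with dim ker(I - K) = dim ker((I - K)^*). Since det(I - K) ≠ 0, 1 is not an eigenvalue of K and ker(I - K) = {0}, so we are in the first case: for every y there is a unique x = (I - K)^(-1) y. Explicitly, by the Sherman–Morrison formula, (I - u v^T)^(-1) = I + u v^T/(1 - v·u), i.e. (I - K)^(-1) = I + K/(3).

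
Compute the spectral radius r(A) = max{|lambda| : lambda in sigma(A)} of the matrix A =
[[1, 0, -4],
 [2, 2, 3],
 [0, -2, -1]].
r(A) ≈ 2.7842

The eigenvalues of A are the roots of its characteristic polynomial. With M = A (coefficients from the trace, the sum of principal 2x2 minors, and det A):
  p(λ) = det(λ I - M) = λ^3 - 2λ^2 + 5λ - 20.
No integer candidate from the rational root theorem (±divisors of 20) is a root, so the roots are irrational. The cubic discriminant is Δ = -8240 < 0, so there is one real root and a complex-conjugate pair. p(2) = -10 and p(3) = 4 have opposite signs, so a root lies in (2, 3); Newton's method refines it to λ ≈ 2.7842. Dividing out (λ - (2.7842)) leaves approximately λ^2 + 0.7842λ + 7.1834. For λ^2 + 0.7842λ + 7.1834 the discriminant is -28.1186. It is negative, so the remaining roots are the complex-conjugate pair λ ≈ -0.3921 ± 2.6513i. Their product equals the constant term, so |λ|^2 ≈ 7.1834 and |λ| ≈ 2.6802.
Thus the eigenvalues (to 4 decimals) are 2.7842 (modulus 2.7842); -0.3921 ± 2.6513i (modulus 2.6802). The spectral radius is the largest modulus: r(A) ≈ 2.7842. (Cross-check: r(A) ≤ ||A||_2 ≈ 5.4305; equality holds whenever A is normal, though it can also hold for some non-normal A.)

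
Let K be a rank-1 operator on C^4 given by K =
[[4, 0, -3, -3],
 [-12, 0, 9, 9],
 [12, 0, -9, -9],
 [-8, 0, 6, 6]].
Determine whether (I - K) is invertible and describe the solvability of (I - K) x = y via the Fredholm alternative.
(I - K) is singular (det(I - K) = 0, i.e. 1 ∈ sigma(K)). (I - K) x = y is solvable iff y ⊥ ker((I - K)^*) = span{(4, 0, -3, -3)}, i.e. iff 4y_1 - 3y_3 - 3y_4 = 0. When solvable, the solutions are x = y + c·(1, -3, 3, -2), c arbitrary (ker(I - K) = span{(1, -3, 3, -2)}, dimension 1).

K has rank 1, so it is an outer product K = u v^T: every row of K is a multiple of one row vector. Reading off the entries, u = (1, -3, 3, -2) and v = (4, 0, -3, -3) (row i of K equals u_i·v^T). A rank-one matrix u v^T satisfies K u = u (v·u) and kills the (3)-dimensional subspace v^⊥, so its characteristic polynomial is lambda^3 (lambda - v·u) with v·u = tr K = 1. Hence the eigenvalues of I - K are 1 (multiplicity 3) and 1 - (1) = 0, so det(I - K) = 0. (Direct check: I - K =
[[-3, 0, 3, 3],
 [12, 1, -9, -9],
 [-12, 0, 10, 9],
 [8, 0, -6, -5]]
has determinant 0.) So 1 is an eigenvalue of K and (I - K) is not invertible. The finite-dimensional Fredholm alternative says: either (I - K) is invertible, or ker(I - K) ≠ {0} and then range(I - K) = ker((I - K)^*)^⊥, with dim ker(I - K) = dim ker((I - K)^*). We are in the second case, so we need both kernels. Kernel of I - K: (I - K) u = u - u (v·u) = u - u = 0, so ker(I - K) = span{u} = span{(1, -3, 3, -2)} (it is exactly 1-dimensional because rank(I - K) = 3). Kernel of the adjoint: K is real, so (I - K)^* = I - K^T = I - v u^T, and (I - v u^T) v = v - v (u·v) = 0; hence ker((I - K)^*) = span{v} = span{(4, 0, -3, -3)}. Therefore (I - K) x = y is solvable iff <y, v> = 0, i.e. iff 4y_1 - 3y_3 - 3y_4 = 0. When this holds, K y = u (v·y) = 0, so (I - K) y = y and x = y is a particular solution; the full solution set is the line x = y + c·u = y + c·(1, -3, 3, -2), c ∈ C.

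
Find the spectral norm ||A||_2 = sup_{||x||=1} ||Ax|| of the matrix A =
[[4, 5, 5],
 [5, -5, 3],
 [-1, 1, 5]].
||A||_2 = sqrt(84) ≈ 9.1652 (= sqrt(largest eigenvalue of A^T A))

||A||_2 = sigma_max(A) = sqrt(lambda_max(A^T A)). Form the symmetric matrix M = A^T A =
[[42, -6, 30],
 [-6, 51, 15],
 [30, 15, 59]].
Its characteristic polynomial (trace, sum of principal 2x2 minors, determinant of M give the coefficients) is
  p(λ) = det(λ I - M) = λ^3 - 152λ^2 + 6468λ - 63504.
By the rational root theorem any rational root is an integer divisor of 63504. Testing λ = 84: p(84) = 592704 - 1072512 + 543312 - 63504 = 0, so λ = 84 is a root. Dividing out (λ - 84) leaves p(λ) = (λ - 84)(λ^2 - 68λ + 756). For λ^2 - 68λ + 756 the discriminant is 1600. It is a perfect square (40^2), so the roots are rational: λ = (68 ± 40)/2 = 54, 14.
So the eigenvalues of A^T A are ≈ 14, 54, 84 (all ≥ 0, as they must be for A^T A). The largest is λ_max = 84, hence ||A||_2 = sqrt(λ_max) = sqrt(84) ≈ 9.1652.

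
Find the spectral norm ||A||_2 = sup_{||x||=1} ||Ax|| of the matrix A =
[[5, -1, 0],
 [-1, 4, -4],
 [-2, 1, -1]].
||A||_2 ≈ 6.6812 (= sqrt(largest eigenvalue of A^T A))

||A||_2 = sigma_max(A) = sqrt(lambda_max(A^T A)). Form the symmetric matrix M = A^T A =
[[30, -11, 6],
 [-11, 18, -17],
 [6, -17, 17]].
Its characteristic polynomial (trace, sum of principal 2x2 minors, determinant of M give the coefficients) is
  p(λ) = det(λ I - M) = λ^3 - 65λ^2 + 910λ - 49.
No integer candidate from the rational root theorem (±divisors of 49) is a root, so the roots are irrational. The cubic discriminant is Δ = 482717473 > 0, so there are three distinct real roots. p(0) = -49 and p(1) = 797 have opposite signs, so a root lies in (0, 1); Newton's method refines it to λ ≈ 0.0541. p(20) = 151 and p(21) = -343 have opposite signs, so a root lies in (20, 21); Newton's method refines it to λ ≈ 20.3073. p(44) = -665 and p(45) = 401 have opposite signs, so a root lies in (44, 45); Newton's method refines it to λ ≈ 44.6387. Check (Vieta): the three roots sum to 65, matching tr M = 65.
So the eigenvalues of A^T A are ≈ 0.0541, 20.3073, 44.6387 (all ≥ 0, as they must be for A^T A). The largest is λ_max ≈ 44.6387, hence ||A||_2 = sqrt(λ_max) ≈ 6.6812.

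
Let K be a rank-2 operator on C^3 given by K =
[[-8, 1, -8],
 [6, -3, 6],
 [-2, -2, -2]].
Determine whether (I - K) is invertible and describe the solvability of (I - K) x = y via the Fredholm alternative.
(I - K) is invertible (det(I - K) = 50 ≠ 0), so for every y in C^3 the equation (I - K) x = y has a unique solution.

K has rank 2 and factors as K = U V^T = u1 v1^T + u2 v2^T with u1 = (2, 0, 2), v1 = (-3, 0, -3), u2 = (1, -3, -2), v2 = (-2, 1, -2) (multiplying out reproduces the displayed K). The nonzero eigenvalues of U V^T coincide with those of the 2 x 2 matrix G = V^T U = [[v1·u1, v1·u2], [v2·u1, v2·u2]] = [[-12, 3], [-8, -1]], and by the Sylvester determinant identity det(I_3 - U V^T) = det(I_2 - V^T U) = det([[13, -3], [8, 2]]) = (13)(2) - (-3)(8) = 50. (Direct check: I - K =
[[9, -1, 8],
 [-6, 4, -6],
 [2, 2, 3]]
has determinant 50.) The finite-dimensional Fredholm alternative says: either (I - K) is invertible, or ker(I - K) ≠ {0} and then range(I - K) = ker((I - K)^*)^⊥, with dim ker(I - K) = dim ker((I - K)^*). Since det(I - K) ≠ 0, 1 is not an eigenvalue of K and ker(I - K) = {0}, so we are in the first case: for every y there is a unique x = (I - K)^(-1) y. (Explicitly, by the Woodbury identity, (I - U V^T)^(-1) = I + U (I_2 - G)^(-1) V^T.)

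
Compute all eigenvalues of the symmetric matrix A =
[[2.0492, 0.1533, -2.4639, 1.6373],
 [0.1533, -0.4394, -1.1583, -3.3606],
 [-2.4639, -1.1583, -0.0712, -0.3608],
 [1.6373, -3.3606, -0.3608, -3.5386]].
sigma(A) ≈ {-6, -2, 2, 4}

A is real symmetric, so its spectrum consists of real eigenvalues. Expanding the characteristic polynomial of the displayed matrix gives
  det(λ I - A) = p(λ) = λ^4 + (2)λ^3 + (-28)λ^2 + (-8)λ + (96).
Solving p(λ) = 0 yields eigenvalues ≈ -6, -2, 2, 4. (A is shown rounded to 4 decimals, so these recover the underlying integer eigenvalues to within that precision.)
Verification: the trace of A = -2 equals the sum of eigenvalues -2, and det(A) ≈ 96.0003 matches the eigenvalue product 96.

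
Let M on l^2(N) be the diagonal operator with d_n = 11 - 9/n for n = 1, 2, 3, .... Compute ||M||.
||M|| = 11

For a diagonal operator on l^2 with entries d_n, ||M|| = sup_n |d_n|. Here d_1 = 2, d_2 = 13/2, ..., and d_n = 11 - 9/n increases monotonically toward 11. All terms lie in [2, 11), so |d_n| = d_n and the supremum is the limit 11, which is not attained by any individual d_n. Hence ||M|| = 11.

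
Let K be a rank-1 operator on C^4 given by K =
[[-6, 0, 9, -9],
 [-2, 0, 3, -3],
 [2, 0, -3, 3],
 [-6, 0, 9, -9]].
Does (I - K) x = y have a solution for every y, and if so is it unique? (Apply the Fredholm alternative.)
(I - K) is invertible (det(I - K) = 19 ≠ 0), so for every y in C^4 the equation (I - K) x = y has a unique solution.

K has rank 1, so it is an outer product K = u v^T: every row of K is a multiple of one row vector. Reading off the entries, u = (3, 1, -1, 3) and v = (-2, 0, 3, -3) (row i of K equals u_i·v^T). A rank-one matrix u v^T satisfies K u = u (v·u) and kills the (3)-dimensional subspace v^⊥, so its characteristic polynomial is lambda^3 (lambda - v·u) with v·u = tr K = -18. Hence the eigenvalues of I - K are 1 (multiplicity 3) and 1 - (-18) = 19, so det(I - K) = 19. (Direct check: I - K =
[[7, 0, -9, 9],
 [2, 1, -3, 3],
 [-2, 0, 4, -3],
 [6, 0, -9, 10]]
has determinant 19.) The finite-dimensional Fredholm alternative says: either (I - K) is invertible, or ker(I - K) ≠ {0} and then range(I - K) = ker((I - K)^*)^⊥, with dim ker(I - K) = dim ker((I - K)^*). Since det(I - K) ≠ 0, 1 is not an eigenvalue of K and ker(I - K) = {0}, so we are in the first case: for every y there is a unique x = (I - K)^(-1) y. Explicitly, by the Sherman–Morrison formula, (I - u v^T)^(-1) = I + u v^T/(1 - v·u), i.e. (I - K)^(-1) = I + K/(19).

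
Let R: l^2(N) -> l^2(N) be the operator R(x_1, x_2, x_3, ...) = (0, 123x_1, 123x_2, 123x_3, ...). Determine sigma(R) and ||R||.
sigma(R) = closed disk {z in C : |z| ≤ 123}; ||R|| = 123

Note R = 123·U where U is the unit right shift (U x)_k = x_{k-1} (with x_0 := 0); so ||R|| = 123||U|| and sigma(R) = 123·sigma(U). ||R x||^2 = sum_{k≥1} |123x_k|^2 = 15129||x||^2, so ||R|| = 123 and sigma(R) ⊂ {|z| ≤ 123}. For any |lambda| < 123, the equation (R - lambda I) x = 0 forces x_1 = 0, then 123x_k = lambda x_{k+1} ⇒ x = 0, so R has no eigenvalues. But (R - lambda I) is not surjective for |lambda| < 123: solving (R - lambda I) x = e_1 would require x_n proportional to (lambda/123)^(-n), which is not in l^2. So every |lambda| < 123 lies in the residual spectrum. The boundary |lambda| = 123 is in the approximate point spectrum (the spectrum is closed). Hence sigma(R) is the closed disk of radius 123.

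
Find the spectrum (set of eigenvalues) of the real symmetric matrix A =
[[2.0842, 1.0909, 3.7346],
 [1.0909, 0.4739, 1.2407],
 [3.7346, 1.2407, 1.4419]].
sigma(A) ≈ {-2, 0, 6}

A is real symmetric, so its spectrum consists of real eigenvalues. Expanding the characteristic polynomial of the displayed matrix gives
  det(λ I - A) = p(λ) = λ^3 + (-4)λ^2 + (-12)λ + (0).
Solving p(λ) = 0 yields eigenvalues ≈ -2, 0, 6. (A is shown rounded to 4 decimals, so these recover the underlying integer eigenvalues to within that precision.)
Verification: the trace of A = 4 equals the sum of eigenvalues 4, and det(A) ≈ -0.0003 matches the eigenvalue product 0.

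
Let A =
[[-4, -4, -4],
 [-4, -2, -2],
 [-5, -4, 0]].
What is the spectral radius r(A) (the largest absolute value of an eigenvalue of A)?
r(A) ≈ 9.9439

The eigenvalues of A are the roots of its characteristic polynomial. With M = A (coefficients from the trace, the sum of principal 2x2 minors, and det A):
  p(λ) = det(λ I - M) = λ^3 + 6λ^2 - 36λ + 32.
No integer candidate from the rational root theorem (±divisors of 32) is a root, so the roots are irrational. The cubic discriminant is Δ = 53568 > 0, so there are three distinct real roots. p(-10) = -8 and p(-9) = 113 have opposite signs, so a root lies in (-10, -9); Newton's method refines it to λ ≈ -9.9439. p(1) = 3 and p(2) = -8 have opposite signs, so a root lies in (1, 2); Newton's method refines it to λ ≈ 1.1531. p(2) = -8 and p(3) = 5 have opposite signs, so a root lies in (2, 3); Newton's method refines it to λ ≈ 2.7909. Check (Vieta): the three roots sum to -6, matching tr M = -6.
Thus the eigenvalues (to 4 decimals) are -9.9439 (modulus 9.9439); 1.1531 (modulus 1.1531); 2.7909 (modulus 2.7909). The spectral radius is the largest modulus: r(A) ≈ 9.9439. (Cross-check: r(A) ≤ ||A||_2 ≈ 10.1699; equality holds whenever A is normal, though it can also hold for some non-normal A.)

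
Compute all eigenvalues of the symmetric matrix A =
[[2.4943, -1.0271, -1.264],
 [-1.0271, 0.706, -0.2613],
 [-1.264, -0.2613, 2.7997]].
sigma(A) ≈ {0, 2, 4}

A is real symmetric, so its spectrum consists of real eigenvalues. Expanding the characteristic polynomial of the displayed matrix gives
  det(λ I - A) = p(λ) = λ^3 + (-6)λ^2 + (8)λ + (0).
Solving p(λ) = 0 yields eigenvalues ≈ 0, 2, 4. (A is shown rounded to 4 decimals, so these recover the underlying integer eigenvalues to within that precision.)
Verification: the trace of A = 6 equals the sum of eigenvalues 6, and det(A) ≈ -0.0000 matches the eigenvalue product 0.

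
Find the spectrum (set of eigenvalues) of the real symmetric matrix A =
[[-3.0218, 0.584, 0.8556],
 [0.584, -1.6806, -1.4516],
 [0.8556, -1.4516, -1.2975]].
sigma(A) ≈ {-4, -2, 0}

A is real symmetric, so its spectrum consists of real eigenvalues. Expanding the characteristic polynomial of the displayed matrix gives
  det(λ I - A) = p(λ) = λ^3 + (6)λ^2 + (8)λ + (0).
Solving p(λ) = 0 yields eigenvalues ≈ -4, -2, 0. (A is shown rounded to 4 decimals, so these recover the underlying integer eigenvalues to within that precision.)
Verification: the trace of A = -6 equals the sum of eigenvalues -6, and det(A) ≈ 0.0003 matches the eigenvalue product 0.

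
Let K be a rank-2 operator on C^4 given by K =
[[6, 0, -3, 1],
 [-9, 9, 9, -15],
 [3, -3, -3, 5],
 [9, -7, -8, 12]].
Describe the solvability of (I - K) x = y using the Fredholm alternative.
(I - K) is invertible (det(I - K) = 92 ≠ 0), so for every y in C^4 the equation (I - K) x = y has a unique solution.

K has rank 2 and factors as K = U V^T = u1 v1^T + u2 v2^T with u1 = (-1, -3, 1, 2), v1 = (0, -2, -1, 3), u2 = (2, -3, 1, 3), v2 = (3, -1, -2, 2) (multiplying out reproduces the displayed K). The nonzero eigenvalues of U V^T coincide with those of the 2 x 2 matrix G = V^T U = [[v1·u1, v1·u2], [v2·u1, v2·u2]] = [[11, 14], [2, 13]], and by the Sylvester determinant identity det(I_4 - U V^T) = det(I_2 - V^T U) = det([[-10, -14], [-2, -12]]) = (-10)(-12) - (-14)(-2) = 92. (Direct check: I - K =
[[-5, 0, 3, -1],
 [9, -8, -9, 15],
 [-3, 3, 4, -5],
 [-9, 7, 8, -11]]
has determinant 92.) The finite-dimensional Fredholm alternative says: either (I - K) is invertible, or ker(I - K) ≠ {0} and then range(I - K) = ker((I - K)^*)^⊥, with dim ker(I - K) = dim ker((I - K)^*). Since det(I - K) ≠ 0, 1 is not an eigenvalue of K and ker(I - K) = {0}, so we are in the first case: for every y there is a unique x = (I - K)^(-1) y. (Explicitly, by the Woodbury identity, (I - U V^T)^(-1) = I + U (I_2 - G)^(-1) V^T.)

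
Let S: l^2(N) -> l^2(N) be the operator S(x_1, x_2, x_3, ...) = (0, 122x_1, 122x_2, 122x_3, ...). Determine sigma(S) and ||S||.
sigma(S) = closed disk {z in C : |z| ≤ 122}; ||S|| = 122

Note S = 122·U where U is the unit right shift (U x)_k = x_{k-1} (with x_0 := 0); so ||S|| = 122||U|| and sigma(S) = 122·sigma(U). ||S x||^2 = sum_{k≥1} |122x_k|^2 = 14884||x||^2, so ||S|| = 122 and sigma(S) ⊂ {|z| ≤ 122}. For any |lambda| < 122, the equation (S - lambda I) x = 0 forces x_1 = 0, then 122x_k = lambda x_{k+1} ⇒ x = 0, so S has no eigenvalues. But (S - lambda I) is not surjective for |lambda| < 122: solving (S - lambda I) x = e_1 would require x_n proportional to (lambda/122)^(-n), which is not in l^2. So every |lambda| < 122 lies in the residual spectrum. The boundary |lambda| = 122 is in the approximate point spectrum (the spectrum is closed). Hence sigma(S) is the closed disk of radius 122.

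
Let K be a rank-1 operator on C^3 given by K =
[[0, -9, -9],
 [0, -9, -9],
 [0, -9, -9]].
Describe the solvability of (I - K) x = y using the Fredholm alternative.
(I - K) is invertible (det(I - K) = 19 ≠ 0), so for every y in C^3 the equation (I - K) x = y has a unique solution.

K has rank 1, so it is an outer product K = u v^T: every row of K is a multiple of one row vector. Reading off the entries, u = (-3, -3, -3) and v = (0, 3, 3) (row i of K equals u_i·v^T). A rank-one matrix u v^T satisfies K u = u (v·u) and kills the (2)-dimensional subspace v^⊥, so its characteristic polynomial is lambda^2 (lambda - v·u) with v·u = tr K = -18. Hence the eigenvalues of I - K are 1 (multiplicity 2) and 1 - (-18) = 19, so det(I - K) = 19. (Direct check: I - K =
[[1, 9, 9],
 [0, 10, 9],
 [0, 9, 10]]
has determinant 19.) The finite-dimensional Fredholm alternative says: either (I - K) is invertible, or ker(I - K) ≠ {0} and then range(I - K) = ker((I - K)^*)^⊥, with dim ker(I - K) = dim ker((I - K)^*). Since det(I - K) ≠ 0, 1 is not an eigenvalue of K and ker(I - K) = {0}, so we are in the first case: for every y there is a unique x = (I - K)^(-1) y. Explicitly, by the Sherman–Morrison formula, (I - u v^T)^(-1) = I + u v^T/(1 - v·u), i.e. (I - K)^(-1) = I + K/(19).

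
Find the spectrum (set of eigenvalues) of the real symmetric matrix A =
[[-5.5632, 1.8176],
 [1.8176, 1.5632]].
sigma(A) ≈ {-6, 2}

A is real symmetric, so its spectrum consists of real eigenvalues. Expanding the characteristic polynomial of the displayed matrix gives
  det(λ I - A) = p(λ) = λ^2 + (4)λ + (-12).
Solving p(λ) = 0 yields eigenvalues ≈ -6, 2. (A is shown rounded to 4 decimals, so these recover the underlying integer eigenvalues to within that precision.)
Verification: the trace of A = -4 equals the sum of eigenvalues -4, and det(A) ≈ -12.0001 matches the eigenvalue product -12.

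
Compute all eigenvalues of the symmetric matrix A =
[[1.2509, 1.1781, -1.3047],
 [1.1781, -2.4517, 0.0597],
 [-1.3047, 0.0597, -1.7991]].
sigma(A) ≈ {-3, -2, 2}

A is real symmetric, so its spectrum consists of real eigenvalues. Expanding the characteristic polynomial of the displayed matrix gives
  det(λ I - A) = p(λ) = λ^3 + (3)λ^2 + (-4)λ + (-12).
Solving p(λ) = 0 yields eigenvalues ≈ -3, -2, 2. (A is shown rounded to 4 decimals, so these recover the underlying integer eigenvalues to within that precision.)
Verification: the trace of A = -3 equals the sum of eigenvalues -3, and det(A) ≈ 11.9999 matches the eigenvalue product 12.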